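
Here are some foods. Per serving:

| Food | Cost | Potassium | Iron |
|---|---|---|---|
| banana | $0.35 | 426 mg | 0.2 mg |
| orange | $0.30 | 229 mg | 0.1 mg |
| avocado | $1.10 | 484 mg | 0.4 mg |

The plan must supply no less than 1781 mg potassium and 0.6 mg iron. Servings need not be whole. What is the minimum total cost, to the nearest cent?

For a min-cost LP with two ≥-constraints, a basic feasible solution has at most two positive variables.
banana only: max(1781/426, 0.6/0.2) = 4.181 servings → $1.46.
orange only: max(1781/229, 0.6/0.1) = 7.777 servings → $2.33.
avocado only: max(1781/484, 0.6/0.4) = 3.68 servings → $4.05.
banana + orange: the both-tight solution has a negative serving — not a feasible corner.
banana + avocado: intersection lies outside the first quadrant.
orange + avocado: the both-tight solution has a negative serving — not a feasible corner.
So the least-cost plan costs $1.46.

$1.46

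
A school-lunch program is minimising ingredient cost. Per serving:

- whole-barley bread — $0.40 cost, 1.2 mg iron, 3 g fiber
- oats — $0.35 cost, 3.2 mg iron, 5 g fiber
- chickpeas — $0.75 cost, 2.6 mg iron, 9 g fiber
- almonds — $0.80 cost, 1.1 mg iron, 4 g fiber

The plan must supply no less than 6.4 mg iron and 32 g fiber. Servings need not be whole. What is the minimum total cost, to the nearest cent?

$2.24

Compare the cost at each extreme point of the feasible region.
whole-barley bread only: max(6.4/1.2, 32/3) = 10.67 servings → $4.27.
oats only: max(6.4/3.2, 32/5) = 6.4 servings → $2.24.
chickpeas only: max(6.4/2.6, 32/9) = 3.556 servings → $2.67.
almonds only: max(6.4/1.1, 32/4) = 8 servings → $6.40.
whole-barley bread + oats with both targets exact would need a negative amount; discard.
whole-barley bread + chickpeas: intersection lies outside the first quadrant.
whole-barley bread + almonds with both targets exact would need a negative amount; discard.
oats + chickpeas with both targets exact would need a negative amount; discard.
oats + almonds: the both-tight solution has a negative serving — not a feasible corner.
chickpeas + almonds: intersection lies outside the first quadrant.
Cheapest feasible corner: $2.24.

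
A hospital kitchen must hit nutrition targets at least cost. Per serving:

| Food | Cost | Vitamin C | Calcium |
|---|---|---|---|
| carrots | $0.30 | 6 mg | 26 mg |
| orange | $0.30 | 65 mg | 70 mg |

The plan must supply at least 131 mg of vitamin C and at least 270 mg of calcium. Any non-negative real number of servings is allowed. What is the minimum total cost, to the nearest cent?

carrots only: max(131/6, 270/26) = 21.83 servings → $6.55.
orange only: max(131/65, 270/70) = 3.857 servings → $1.16.
carrots + orange with both tight: 6.598 servings and 1.406 servings → $2.40.
So the least-cost plan costs $1.16.

$1.16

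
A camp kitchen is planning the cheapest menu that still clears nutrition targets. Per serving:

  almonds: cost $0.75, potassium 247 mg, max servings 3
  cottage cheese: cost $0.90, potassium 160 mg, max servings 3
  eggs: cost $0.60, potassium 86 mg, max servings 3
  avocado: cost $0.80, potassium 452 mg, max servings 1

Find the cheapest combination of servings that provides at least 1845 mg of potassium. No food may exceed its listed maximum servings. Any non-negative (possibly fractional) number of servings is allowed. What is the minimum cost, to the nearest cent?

Cost per mg of potassium: avocado $0.0018, almonds $0.0030, cottage cheese $0.0056, eggs $0.0070.
Take 1 serving of avocado: +452.0 mg potassium for $0.80 (total $0.80, still need 1393.0 mg).
Take 3 servings of almonds: +741.0 mg potassium for $2.25 (total $3.05, still need 652.0 mg).
Take 3 servings of cottage cheese: +480.0 mg potassium for $2.70 (total $5.75, still need 172.0 mg).
Take 2 servings of eggs: +172.0 mg potassium for $1.20 (total $6.95, still need 0.0 mg).
Filling from the cheapest source first is optimal under one linear minimum: $6.95.

$6.95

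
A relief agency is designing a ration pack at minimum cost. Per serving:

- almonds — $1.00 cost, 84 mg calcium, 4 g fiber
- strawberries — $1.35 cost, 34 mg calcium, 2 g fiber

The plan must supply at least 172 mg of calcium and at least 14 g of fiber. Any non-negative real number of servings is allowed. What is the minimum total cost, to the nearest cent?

Check every corner: each single food scaled to meet both minima, and each pair solved so both constraints bind.
almonds only: max(172/84, 14/4) = 3.5 servings → $3.50.
strawberries only: max(172/34, 14/2) = 7 servings → $9.45.
almonds + strawberries with both targets exact would need a negative amount; discard.
So the least-cost plan costs $3.50.

$3.50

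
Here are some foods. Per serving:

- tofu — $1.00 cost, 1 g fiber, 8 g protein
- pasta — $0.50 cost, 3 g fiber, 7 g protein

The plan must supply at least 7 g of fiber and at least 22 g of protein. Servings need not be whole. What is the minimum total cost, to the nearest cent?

tofu only: max(7/1, 22/8) = 7 servings → $7.00.
pasta only: max(7/3, 22/7) = 3.143 servings → $1.57.
tofu + pasta with both tight: 1 serving and 2 servings → $2.00.
So the least-cost plan costs $1.57.

$1.57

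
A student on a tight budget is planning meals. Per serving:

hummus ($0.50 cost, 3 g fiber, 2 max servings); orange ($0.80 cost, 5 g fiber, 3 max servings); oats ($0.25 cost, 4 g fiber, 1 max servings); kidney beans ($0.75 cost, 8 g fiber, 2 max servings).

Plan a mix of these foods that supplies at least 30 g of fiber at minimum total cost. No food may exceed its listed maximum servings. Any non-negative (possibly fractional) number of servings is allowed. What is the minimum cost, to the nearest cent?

$3.35

Cost per g of fiber: oats $0.0625, kidney beans $0.0938, orange $0.1600, hummus $0.1667.
Take 1 serving of oats: +4.0 g fiber for $0.25 (total $0.25, still need 26.0 g).
Take 2 servings of kidney beans: +16.0 g fiber for $1.50 (total $1.75, still need 10.0 g).
Take 2 servings of orange: +10.0 g fiber for $1.60 (total $3.35, still need 0.0 g).
Filling from the cheapest source first is optimal under one linear minimum: $3.35.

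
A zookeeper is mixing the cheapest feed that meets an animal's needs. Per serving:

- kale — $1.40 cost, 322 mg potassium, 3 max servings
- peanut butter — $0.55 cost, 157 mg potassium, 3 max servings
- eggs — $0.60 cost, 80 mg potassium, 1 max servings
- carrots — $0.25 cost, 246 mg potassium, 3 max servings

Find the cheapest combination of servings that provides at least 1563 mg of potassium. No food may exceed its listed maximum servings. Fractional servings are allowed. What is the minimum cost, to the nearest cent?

$3.94

Cost per mg of potassium: carrots $0.0010, peanut butter $0.0035, kale $0.0043, eggs $0.0075.
Take 3 servings of carrots: +738.0 mg potassium for $0.75 (total $0.75, still need 825.0 mg).
Take 3 servings of peanut butter: +471.0 mg potassium for $1.65 (total $2.40, still need 354.0 mg).
Take 1.099 servings of kale: +354.0 mg potassium for $1.54 (total $3.94, still need 0.0 mg).
Filling from the cheapest source first is optimal under one linear minimum: $3.94.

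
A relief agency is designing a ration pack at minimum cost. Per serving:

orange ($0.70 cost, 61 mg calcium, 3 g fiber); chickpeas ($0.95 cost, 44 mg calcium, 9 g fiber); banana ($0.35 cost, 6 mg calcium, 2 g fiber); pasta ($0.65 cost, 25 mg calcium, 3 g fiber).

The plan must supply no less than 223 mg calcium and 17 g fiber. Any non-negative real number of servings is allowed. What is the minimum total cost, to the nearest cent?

$2.95

Two binding constraints pin down two serving amounts, so the optimal mix uses at most two foods. The candidates are each food alone (scaled to the tighter of calcium/fiber) and each pair with both constraints tight.
orange only: max(223/61, 17/3) = 5.667 servings → $3.97.
chickpeas only: max(223/44, 17/9) = 5.068 servings → $4.81.
banana only: max(223/6, 17/2) = 37.17 servings → $13.01.
pasta only: max(223/25, 17/3) = 8.92 servings → $5.80.
orange + chickpeas with both tight: 3.019 servings and 0.8825 servings → $2.95.
orange + banana with both tight: 3.308 servings and 3.538 servings → $3.55.
orange + pasta with both tight: 2.259 servings and 3.407 servings → $3.80.
chickpeas + banana: intersection lies outside the first quadrant.
chickpeas + pasta: the both-tight solution has a negative serving — not a feasible corner.
banana + pasta with both targets exact would need a negative amount; discard.
The minimum over all feasible corners is $2.95.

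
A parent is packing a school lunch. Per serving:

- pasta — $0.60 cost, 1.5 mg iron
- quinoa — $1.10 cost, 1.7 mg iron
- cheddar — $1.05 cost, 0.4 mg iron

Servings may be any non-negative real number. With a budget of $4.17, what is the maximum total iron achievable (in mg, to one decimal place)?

Iron per dollar: pasta 2.5, quinoa 1.545, cheddar 0.381.
With no serving limits, spend the whole cost allowance on pasta: $4.17 / $0.60 × 1.5 mg = 10.4 mg.

10.4 mg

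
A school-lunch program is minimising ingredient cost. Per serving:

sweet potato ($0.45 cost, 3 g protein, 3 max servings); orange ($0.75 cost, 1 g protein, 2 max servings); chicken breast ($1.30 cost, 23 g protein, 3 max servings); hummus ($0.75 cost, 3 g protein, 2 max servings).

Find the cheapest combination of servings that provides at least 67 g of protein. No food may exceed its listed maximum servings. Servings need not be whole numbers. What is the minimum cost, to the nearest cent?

Cost per g of protein: chicken breast $0.0565, sweet potato $0.1500, hummus $0.2500, orange $0.7500.
Take 2.913 servings of chicken breast: +67.0 g protein for $3.79 (total $3.79, still need 0.0 g).
Greedy by cheapest-per-g is optimal for a single linear constraint, so the minimum cost is $3.79.

$3.79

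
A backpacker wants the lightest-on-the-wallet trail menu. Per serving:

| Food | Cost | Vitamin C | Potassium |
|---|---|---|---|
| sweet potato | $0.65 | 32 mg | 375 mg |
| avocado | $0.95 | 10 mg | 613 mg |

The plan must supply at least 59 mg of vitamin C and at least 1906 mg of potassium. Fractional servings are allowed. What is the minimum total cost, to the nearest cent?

$3.03

sweet potato only: max(59/32, 1906/375) = 5.083 servings → $3.30.
avocado only: max(59/10, 1906/613) = 5.9 servings → $5.61.
sweet potato + avocado with both tight: 1.078 servings and 2.45 servings → $3.03.
Cheapest feasible corner: $3.03.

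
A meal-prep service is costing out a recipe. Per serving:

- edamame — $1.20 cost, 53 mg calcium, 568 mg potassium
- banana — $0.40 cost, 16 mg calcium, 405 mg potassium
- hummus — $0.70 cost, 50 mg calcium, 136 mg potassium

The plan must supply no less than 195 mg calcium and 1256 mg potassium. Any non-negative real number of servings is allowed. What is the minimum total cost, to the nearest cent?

edamame only: max(195/53, 1256/568) = 3.679 servings → $4.42.
banana only: max(195/16, 1256/405) = 12.19 servings → $4.88.
hummus only: max(195/50, 1256/136) = 9.235 servings → $6.46.
edamame + banana: intersection lies outside the first quadrant.
edamame + hummus with both tight: 1.712 servings and 2.085 servings → $3.51.
banana + hummus with both tight: 2.007 servings and 3.258 servings → $3.08.
The minimum over all feasible corners is $3.08.

$3.08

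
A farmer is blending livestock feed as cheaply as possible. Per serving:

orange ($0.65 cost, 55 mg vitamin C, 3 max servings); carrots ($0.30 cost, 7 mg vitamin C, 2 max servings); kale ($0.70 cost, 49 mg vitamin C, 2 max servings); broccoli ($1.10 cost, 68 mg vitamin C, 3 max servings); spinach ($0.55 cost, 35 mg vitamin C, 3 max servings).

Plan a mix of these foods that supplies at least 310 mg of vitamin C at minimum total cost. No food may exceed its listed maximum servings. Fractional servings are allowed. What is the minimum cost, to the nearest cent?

Cost per mg of vitamin C: orange $0.0118, kale $0.0143, spinach $0.0157, broccoli $0.0162, carrots $0.0429.
Take 3 servings of orange: +165.0 mg vitamin C for $1.95 (total $1.95, still need 145.0 mg).
Take 2 servings of kale: +98.0 mg vitamin C for $1.40 (total $3.35, still need 47.0 mg).
Take 1.343 servings of spinach: +47.0 mg vitamin C for $0.74 (total $4.09, still need 0.0 mg).
Greedy by cheapest-per-mg is optimal for a single linear constraint, so the minimum cost is $4.09.

$4.09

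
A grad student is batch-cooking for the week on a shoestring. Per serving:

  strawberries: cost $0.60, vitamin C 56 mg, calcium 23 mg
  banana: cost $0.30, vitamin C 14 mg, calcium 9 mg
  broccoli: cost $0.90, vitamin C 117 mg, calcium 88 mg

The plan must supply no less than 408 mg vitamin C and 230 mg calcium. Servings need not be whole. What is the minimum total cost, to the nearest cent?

$3.14

For a min-cost LP with two ≥-constraints, a basic feasible solution has at most two positive variables.
strawberries only: max(408/56, 230/23) = 10 servings → $6.00.
banana only: max(408/14, 230/9) = 29.14 servings → $8.74.
broccoli only: max(408/117, 230/88) = 3.487 servings → $3.14.
strawberries + banana with both tight: 2.484 servings and 19.21 servings → $7.25.
strawberries + broccoli with both tight: 4.021 servings and 1.563 servings → $3.82.
banana + broccoli: intersection lies outside the first quadrant.
So the least-cost plan costs $3.14.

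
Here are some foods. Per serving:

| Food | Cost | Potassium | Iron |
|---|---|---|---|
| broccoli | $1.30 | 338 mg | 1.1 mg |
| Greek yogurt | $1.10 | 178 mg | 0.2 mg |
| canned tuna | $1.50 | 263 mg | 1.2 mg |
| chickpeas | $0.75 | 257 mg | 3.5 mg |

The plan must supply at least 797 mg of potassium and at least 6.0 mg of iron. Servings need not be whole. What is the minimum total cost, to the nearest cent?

Two binding constraints pin down two serving amounts, so the optimal mix uses at most two foods. The candidates are each food alone (scaled to the tighter of potassium/iron) and each pair with both constraints tight.
broccoli only: max(797/338, 6.0/1.1) = 5.455 servings → $7.09.
Greek yogurt only: max(797/178, 6.0/0.2) = 30 servings → $33.00.
canned tuna only: max(797/263, 6.0/1.2) = 5 servings → $7.50.
chickpeas only: max(797/257, 6.0/3.5) = 3.101 servings → $2.33.
broccoli + Greek yogurt: the both-tight solution has a negative serving — not a feasible corner.
broccoli + canned tuna: intersection lies outside the first quadrant.
broccoli + chickpeas with both tight: 1.386 servings and 1.279 servings → $2.76.
Greek yogurt + canned tuna: intersection lies outside the first quadrant.
Greek yogurt + chickpeas with both tight: 2.182 servings and 1.59 servings → $3.59.
canned tuna + chickpeas with both tight: 2.038 servings and 1.016 servings → $3.82.
So the least-cost plan costs $2.33.

$2.33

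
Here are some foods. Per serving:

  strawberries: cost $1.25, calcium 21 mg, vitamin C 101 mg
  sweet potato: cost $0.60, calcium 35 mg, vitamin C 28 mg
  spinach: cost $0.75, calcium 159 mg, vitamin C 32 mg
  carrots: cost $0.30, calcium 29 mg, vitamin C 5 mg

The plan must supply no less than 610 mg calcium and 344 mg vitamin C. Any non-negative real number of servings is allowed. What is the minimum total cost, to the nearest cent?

strawberries only: max(610/21, 344/101) = 29.05 servings → $36.31.
sweet potato only: max(610/35, 344/28) = 17.43 servings → $10.46.
spinach only: max(610/159, 344/32) = 10.75 servings → $8.06.
carrots only: max(610/29, 344/5) = 68.8 servings → $20.64.
strawberries + sweet potato: intersection lies outside the first quadrant.
strawberries + spinach with both tight: 2.286 servings and 3.535 servings → $5.51.
strawberries + carrots with both tight: 2.453 servings and 19.26 servings → $8.84.
sweet potato + spinach with both tight: 10.56 servings and 1.513 servings → $7.47.
sweet potato + carrots with both tight: 10.87 servings and 7.912 servings → $8.90.
spinach + carrots: the both-tight solution has a negative serving — not a feasible corner.
So the least-cost plan costs $5.51.

$5.51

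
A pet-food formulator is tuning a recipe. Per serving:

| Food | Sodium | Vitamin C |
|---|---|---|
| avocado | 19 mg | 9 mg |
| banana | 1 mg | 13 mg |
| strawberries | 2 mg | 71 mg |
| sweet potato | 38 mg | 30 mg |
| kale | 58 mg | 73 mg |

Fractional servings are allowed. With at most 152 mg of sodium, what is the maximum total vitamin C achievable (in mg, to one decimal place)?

5396.0 mg

Vitamin C per mg sodium: strawberries 35.5, banana 13, kale 1.259, sweet potato 0.7895, avocado 0.4737.
With no serving limits, spend the whole sodium allowance on strawberries: 152 mg / 2 mg × 71 mg = 5396.0 mg.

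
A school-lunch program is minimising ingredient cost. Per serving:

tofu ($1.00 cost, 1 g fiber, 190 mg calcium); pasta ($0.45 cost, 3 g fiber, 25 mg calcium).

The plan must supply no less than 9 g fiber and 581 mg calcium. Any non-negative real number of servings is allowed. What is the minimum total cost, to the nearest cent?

$3.72

For a min-cost LP with two ≥-constraints, a basic feasible solution has at most two positive variables.
tofu only: max(9/1, 581/190) = 9 servings → $9.00.
pasta only: max(9/3, 581/25) = 23.24 servings → $10.46.
tofu + pasta with both tight: 2.785 servings and 2.072 servings → $3.72.
So the least-cost plan costs $3.72.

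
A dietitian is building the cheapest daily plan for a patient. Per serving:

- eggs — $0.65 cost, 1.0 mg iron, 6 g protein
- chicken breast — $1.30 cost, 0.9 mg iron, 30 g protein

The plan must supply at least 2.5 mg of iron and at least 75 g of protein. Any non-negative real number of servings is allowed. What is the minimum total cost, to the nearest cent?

$3.37

Compare the cost at each extreme point of the feasible region.
eggs only: max(2.5/1.0, 75/6) = 12.5 servings → $8.12.
chicken breast only: max(2.5/0.9, 75/30) = 2.778 servings → $3.61.
eggs + chicken breast with both tight: 0.3049 servings and 2.439 servings → $3.37.
The minimum over all feasible corners is $3.37.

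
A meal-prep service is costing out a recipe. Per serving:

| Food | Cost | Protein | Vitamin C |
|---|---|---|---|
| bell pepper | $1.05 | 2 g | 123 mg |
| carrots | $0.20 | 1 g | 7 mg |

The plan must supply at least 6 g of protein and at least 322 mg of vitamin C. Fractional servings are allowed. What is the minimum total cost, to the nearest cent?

$2.87

A basic optimal solution has at most two foods positive. Try each food alone and each pair with both targets met exactly.
bell pepper only: max(6/2, 322/123) = 3 servings → $3.15.
carrots only: max(6/1, 322/7) = 46 servings → $9.20.
bell pepper + carrots with both tight: 2.569 servings and 0.8624 servings → $2.87.
So the least-cost plan costs $2.87.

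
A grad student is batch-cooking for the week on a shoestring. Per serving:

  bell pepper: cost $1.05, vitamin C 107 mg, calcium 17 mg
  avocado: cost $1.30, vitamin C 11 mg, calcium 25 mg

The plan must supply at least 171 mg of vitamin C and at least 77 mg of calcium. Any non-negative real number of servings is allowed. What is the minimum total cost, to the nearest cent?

$4.23

With two linear requirements the optimum uses one or two foods; enumerate the corners.
bell pepper only: max(171/107, 77/17) = 4.529 servings → $4.76.
avocado only: max(171/11, 77/25) = 15.55 servings → $20.21.
bell pepper + avocado with both tight: 1.378 servings and 2.143 servings → $4.23.
The minimum over all feasible corners is $4.23.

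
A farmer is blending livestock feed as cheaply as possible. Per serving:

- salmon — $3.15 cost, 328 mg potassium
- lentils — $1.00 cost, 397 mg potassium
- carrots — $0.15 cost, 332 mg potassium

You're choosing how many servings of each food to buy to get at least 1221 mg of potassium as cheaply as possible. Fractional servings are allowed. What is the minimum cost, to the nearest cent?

Cost per mg of potassium: carrots $0.0005, lentils $0.0025, salmon $0.0096.
With no serving limits, use only carrots: 1221 mg / 332 mg = 3.678 servings × $0.15 = $0.55.

$0.55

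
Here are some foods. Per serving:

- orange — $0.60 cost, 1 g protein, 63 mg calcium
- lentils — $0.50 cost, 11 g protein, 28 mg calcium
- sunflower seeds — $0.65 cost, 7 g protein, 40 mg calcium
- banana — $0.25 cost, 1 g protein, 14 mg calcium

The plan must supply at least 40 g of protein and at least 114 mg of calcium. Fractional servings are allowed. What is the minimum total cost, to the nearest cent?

$1.93

Compare the cost at each extreme point of the feasible region.
orange only: max(40/1, 114/63) = 40 servings → $24.00.
lentils only: max(40/11, 114/28) = 4.071 servings → $2.04.
sunflower seeds only: max(40/7, 114/40) = 5.714 servings → $3.71.
banana only: max(40/1, 114/14) = 40 servings → $10.00.
orange + lentils with both tight: 0.2015 servings and 3.618 servings → $1.93.
orange + sunflower seeds: intersection lies outside the first quadrant.
orange + banana with both targets exact would need a negative amount; discard.
lentils + sunflower seeds with both tight: 3.287 servings and 0.5492 servings → $2.00.
lentils + banana with both tight: 3.54 servings and 1.063 servings → $2.04.
sunflower seeds + banana with both targets exact would need a negative amount; discard.
Cheapest feasible corner: $1.93.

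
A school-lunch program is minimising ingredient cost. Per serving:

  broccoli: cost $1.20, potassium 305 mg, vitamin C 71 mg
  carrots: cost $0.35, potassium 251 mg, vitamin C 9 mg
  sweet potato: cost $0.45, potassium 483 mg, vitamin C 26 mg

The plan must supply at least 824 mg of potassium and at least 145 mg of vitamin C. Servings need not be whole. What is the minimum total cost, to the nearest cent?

Check every corner: each single food scaled to meet both minima, and each pair solved so both constraints bind.
broccoli only: max(824/305, 145/71) = 2.702 servings → $3.24.
carrots only: max(824/251, 145/9) = 16.11 servings → $5.64.
sweet potato only: max(824/483, 145/26) = 5.577 servings → $2.51.
broccoli + carrots with both tight: 1.922 servings and 0.9471 servings → $2.64.
broccoli + sweet potato with both tight: 1.844 servings and 0.5416 servings → $2.46.
carrots + sweet potato: the both-tight solution has a negative serving — not a feasible corner.
Cheapest feasible corner: $2.46.

$2.46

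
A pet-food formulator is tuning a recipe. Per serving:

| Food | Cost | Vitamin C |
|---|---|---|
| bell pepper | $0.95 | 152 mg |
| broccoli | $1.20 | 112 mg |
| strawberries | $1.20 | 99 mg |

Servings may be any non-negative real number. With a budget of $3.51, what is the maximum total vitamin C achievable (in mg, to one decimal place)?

561.6 mg

Vitamin C per dollar: bell pepper 160, broccoli 93.33, strawberries 82.5.
With no serving limits, spend the whole cost allowance on bell pepper: $3.51 / $0.95 × 152 mg = 561.6 mg.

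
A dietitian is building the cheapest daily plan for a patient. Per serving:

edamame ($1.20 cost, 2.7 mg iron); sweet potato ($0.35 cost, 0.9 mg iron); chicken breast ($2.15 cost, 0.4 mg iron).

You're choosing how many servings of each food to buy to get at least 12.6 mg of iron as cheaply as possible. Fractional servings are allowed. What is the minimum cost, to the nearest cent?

Cost per mg of iron: sweet potato $0.3889, edamame $0.4444, chicken breast $5.3750.
With no serving limits, use only sweet potato: 12.6 mg / 0.9 mg = 14 servings × $0.35 = $4.90.

$4.90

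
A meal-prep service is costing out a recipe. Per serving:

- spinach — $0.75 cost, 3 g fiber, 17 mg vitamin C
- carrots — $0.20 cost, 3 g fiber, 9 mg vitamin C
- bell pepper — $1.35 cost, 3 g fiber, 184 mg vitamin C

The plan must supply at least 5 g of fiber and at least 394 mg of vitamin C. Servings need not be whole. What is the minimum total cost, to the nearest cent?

spinach only: max(5/3, 394/17) = 23.18 servings → $17.38.
carrots only: max(5/3, 394/9) = 43.78 servings → $8.76.
bell pepper only: max(5/3, 394/184) = 2.141 servings → $2.89.
spinach + carrots: intersection lies outside the first quadrant.
spinach + bell pepper: intersection lies outside the first quadrant.
carrots + bell pepper: intersection lies outside the first quadrant.
The minimum over all feasible corners is $2.89.

$2.89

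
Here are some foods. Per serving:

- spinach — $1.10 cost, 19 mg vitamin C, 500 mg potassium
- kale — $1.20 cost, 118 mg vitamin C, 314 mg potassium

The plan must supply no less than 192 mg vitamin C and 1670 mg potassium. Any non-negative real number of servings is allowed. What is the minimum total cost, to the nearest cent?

Two binding constraints pin down two serving amounts, so the optimal mix uses at most two foods. The candidates are each food alone (scaled to the tighter of vitamin C/potassium) and each pair with both constraints tight.
spinach only: max(192/19, 1670/500) = 10.11 servings → $11.12.
kale only: max(192/118, 1670/314) = 5.318 servings → $6.38.
spinach + kale with both tight: 2.579 servings and 1.212 servings → $4.29.
Cheapest feasible corner: $4.29.

$4.29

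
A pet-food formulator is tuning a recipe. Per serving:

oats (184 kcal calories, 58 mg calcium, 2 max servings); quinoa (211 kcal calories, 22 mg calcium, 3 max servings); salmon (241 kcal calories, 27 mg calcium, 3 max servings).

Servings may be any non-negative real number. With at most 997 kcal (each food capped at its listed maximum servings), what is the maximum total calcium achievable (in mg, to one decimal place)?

Calcium per kcal: oats 0.3152, salmon 0.112, quinoa 0.1043.
Take 2 servings of oats: uses 368 kcal, +116.0 mg calcium (running total 116.0 mg).
Take 2.61 servings of salmon: uses 629 kcal, +70.5 mg calcium (running total 186.5 mg).
Greedy by best ratio exhausts the calories allowance optimally: 186.5 mg.

186.5 mg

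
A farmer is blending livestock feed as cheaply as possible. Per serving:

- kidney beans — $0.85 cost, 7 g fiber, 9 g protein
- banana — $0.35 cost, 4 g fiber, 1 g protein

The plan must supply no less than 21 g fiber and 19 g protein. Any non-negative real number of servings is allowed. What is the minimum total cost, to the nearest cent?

At the optimum either one food covers both requirements or two foods hit both targets exactly; no other combination can be cheaper.
kidney beans only: max(21/7, 19/9) = 3 servings → $2.55.
banana only: max(21/4, 19/1) = 19 servings → $6.65.
kidney beans + banana with both tight: 1.897 servings and 1.931 servings → $2.29.
So the least-cost plan costs $2.29.

$2.29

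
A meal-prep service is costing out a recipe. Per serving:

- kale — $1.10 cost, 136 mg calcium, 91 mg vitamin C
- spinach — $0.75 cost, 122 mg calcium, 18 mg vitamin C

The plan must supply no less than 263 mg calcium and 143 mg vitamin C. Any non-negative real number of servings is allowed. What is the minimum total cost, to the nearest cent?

$2.00

At the optimum either one food covers both requirements or two foods hit both targets exactly; no other combination can be cheaper.
kale only: max(263/136, 143/91) = 1.934 servings → $2.13.
spinach only: max(263/122, 143/18) = 7.944 servings → $5.96.
kale + spinach with both tight: 1.469 servings and 0.5183 servings → $2.00.
So the least-cost plan costs $2.00.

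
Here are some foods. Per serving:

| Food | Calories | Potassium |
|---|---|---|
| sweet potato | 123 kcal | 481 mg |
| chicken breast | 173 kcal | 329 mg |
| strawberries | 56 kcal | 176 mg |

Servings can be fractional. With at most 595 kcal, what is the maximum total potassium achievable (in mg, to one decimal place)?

2326.8 mg

Potassium per kcal: sweet potato 3.911, strawberries 3.143, chicken breast 1.902.
With no serving limits, spend the whole calories allowance on sweet potato: 595 kcal / 123 kcal × 481 mg = 2326.8 mg.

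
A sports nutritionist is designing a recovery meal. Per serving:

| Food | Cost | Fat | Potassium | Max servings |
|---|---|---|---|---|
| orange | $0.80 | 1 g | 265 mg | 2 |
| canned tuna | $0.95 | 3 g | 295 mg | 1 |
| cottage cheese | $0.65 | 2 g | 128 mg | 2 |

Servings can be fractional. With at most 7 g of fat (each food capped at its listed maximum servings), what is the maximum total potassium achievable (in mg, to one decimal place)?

Potassium per g fat: orange 265, canned tuna 98.33, cottage cheese 64.
Take 2 servings of orange: uses 2 g fat, +530.0 mg potassium (running total 530.0 mg).
Take 1 serving of canned tuna: uses 3 g fat, +295.0 mg potassium (running total 825.0 mg).
Take 1 serving of cottage cheese: uses 2 g fat, +128.0 mg potassium (running total 953.0 mg).
Filling greedily by potassium-per-g fat is optimal for one linear limit, giving 953.0 mg.

953.0 mg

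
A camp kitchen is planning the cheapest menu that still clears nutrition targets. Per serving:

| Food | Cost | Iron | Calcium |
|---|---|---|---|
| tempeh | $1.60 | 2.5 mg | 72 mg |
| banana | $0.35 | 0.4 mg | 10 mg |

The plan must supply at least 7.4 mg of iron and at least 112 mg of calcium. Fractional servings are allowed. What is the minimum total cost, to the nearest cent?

tempeh only: max(7.4/2.5, 112/72) = 2.96 servings → $4.74.
banana only: max(7.4/0.4, 112/10) = 18.5 servings → $6.47.
tempeh + banana with both targets exact would need a negative amount; discard.
The minimum over all feasible corners is $4.74.

$4.74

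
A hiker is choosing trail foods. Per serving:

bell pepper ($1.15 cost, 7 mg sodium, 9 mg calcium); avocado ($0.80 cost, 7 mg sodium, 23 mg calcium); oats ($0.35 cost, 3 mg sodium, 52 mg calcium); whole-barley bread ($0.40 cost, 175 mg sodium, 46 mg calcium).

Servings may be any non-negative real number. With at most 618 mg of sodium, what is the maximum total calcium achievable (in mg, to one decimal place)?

Calcium per mg sodium: oats 17.33, avocado 3.286, bell pepper 1.286, whole-barley bread 0.2629.
With no serving limits, spend the whole sodium allowance on oats: 618 mg / 3 mg × 52 mg = 10712.0 mg.

10712.0 mg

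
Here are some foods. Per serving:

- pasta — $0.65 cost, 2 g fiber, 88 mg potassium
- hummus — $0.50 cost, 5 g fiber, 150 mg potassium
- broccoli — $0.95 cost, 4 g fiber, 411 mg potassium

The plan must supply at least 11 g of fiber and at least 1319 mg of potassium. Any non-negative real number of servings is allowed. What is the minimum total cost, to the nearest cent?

$3.05

Two binding constraints pin down two serving amounts, so the optimal mix uses at most two foods. The candidates are each food alone (scaled to the tighter of fiber/potassium) and each pair with both constraints tight.
pasta only: max(11/2, 1319/88) = 14.99 servings → $9.74.
hummus only: max(11/5, 1319/150) = 8.793 servings → $4.40.
broccoli only: max(11/4, 1319/411) = 3.209 servings → $3.05.
pasta + hummus: intersection lies outside the first quadrant.
pasta + broccoli with both targets exact would need a negative amount; discard.
hummus + broccoli: the both-tight solution has a negative serving — not a feasible corner.
Cheapest feasible corner: $3.05.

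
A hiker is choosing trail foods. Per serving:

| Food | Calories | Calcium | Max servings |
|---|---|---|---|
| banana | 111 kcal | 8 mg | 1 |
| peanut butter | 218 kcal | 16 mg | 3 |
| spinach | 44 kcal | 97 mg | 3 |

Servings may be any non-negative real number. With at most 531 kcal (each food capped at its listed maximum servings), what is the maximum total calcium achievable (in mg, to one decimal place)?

320.3 mg

Calcium per kcal: spinach 2.205, peanut butter 0.07339, banana 0.07207.
Take 3 servings of spinach: uses 132 kcal, +291.0 mg calcium (running total 291.0 mg).
Take 1.83 servings of peanut butter: uses 399 kcal, +29.3 mg calcium (running total 320.3 mg).
Greedy by best ratio exhausts the calories allowance optimally: 320.3 mg.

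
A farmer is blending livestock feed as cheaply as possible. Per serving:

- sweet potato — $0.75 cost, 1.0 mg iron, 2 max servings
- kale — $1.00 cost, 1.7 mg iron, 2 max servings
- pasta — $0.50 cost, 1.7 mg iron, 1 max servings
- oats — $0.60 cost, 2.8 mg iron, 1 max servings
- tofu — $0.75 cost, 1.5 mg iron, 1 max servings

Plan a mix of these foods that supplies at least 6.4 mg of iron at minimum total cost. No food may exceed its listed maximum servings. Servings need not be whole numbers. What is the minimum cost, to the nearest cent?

$2.09

Cost per mg of iron: oats $0.2143, pasta $0.2941, tofu $0.5000, kale $0.5882, sweet potato $0.7500.
Take 1 serving of oats: +2.8 mg iron for $0.60 (total $0.60, still need 3.6 mg).
Take 1 serving of pasta: +1.7 mg iron for $0.50 (total $1.10, still need 1.9 mg).
Take 1 serving of tofu: +1.5 mg iron for $0.75 (total $1.85, still need 0.4 mg).
Take 0.2353 servings of kale: +0.4 mg iron for $0.24 (total $2.09, still need 0.0 mg).
Greedy by cheapest-per-mg is optimal for a single linear constraint, so the minimum cost is $2.09.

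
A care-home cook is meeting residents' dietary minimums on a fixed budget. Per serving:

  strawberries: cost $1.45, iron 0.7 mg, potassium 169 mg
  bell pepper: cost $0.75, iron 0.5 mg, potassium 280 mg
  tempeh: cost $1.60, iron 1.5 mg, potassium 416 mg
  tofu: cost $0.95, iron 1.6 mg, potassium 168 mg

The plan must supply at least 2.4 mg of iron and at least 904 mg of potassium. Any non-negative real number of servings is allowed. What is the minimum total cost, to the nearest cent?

For a min-cost LP with two ≥-constraints, a basic feasible solution has at most two positive variables.
strawberries only: max(2.4/0.7, 904/169) = 5.349 servings → $7.76.
bell pepper only: max(2.4/0.5, 904/280) = 4.8 servings → $3.60.
tempeh only: max(2.4/1.5, 904/416) = 2.173 servings → $3.48.
tofu only: max(2.4/1.6, 904/168) = 5.381 servings → $5.11.
strawberries + bell pepper with both tight: 1.973 servings and 2.038 servings → $4.39.
strawberries + tempeh: intersection lies outside the first quadrant.
strawberries + tofu: intersection lies outside the first quadrant.
bell pepper + tempeh with both tight: 1.687 servings and 1.038 servings → $2.93.
bell pepper + tofu with both tight: 2.866 servings and 0.6044 servings → $2.72.
tempeh + tofu with both targets exact would need a negative amount; discard.
So the least-cost plan costs $2.72.

$2.72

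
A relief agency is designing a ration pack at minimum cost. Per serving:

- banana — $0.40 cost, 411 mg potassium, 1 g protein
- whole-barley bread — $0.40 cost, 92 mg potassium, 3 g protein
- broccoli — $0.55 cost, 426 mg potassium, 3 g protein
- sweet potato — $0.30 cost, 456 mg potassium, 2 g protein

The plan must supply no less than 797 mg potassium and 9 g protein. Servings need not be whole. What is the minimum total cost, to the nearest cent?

An LP optimum is at a vertex; with two nutrient constraints at most two foods are used. Check each candidate.
banana only: max(797/411, 9/1) = 9 servings → $3.60.
whole-barley bread only: max(797/92, 9/3) = 8.663 servings → $3.47.
broccoli only: max(797/426, 9/3) = 3 servings → $1.65.
sweet potato only: max(797/456, 9/2) = 4.5 servings → $1.35.
banana + whole-barley bread with both tight: 1.37 servings and 2.543 servings → $1.57.
banana + broccoli: intersection lies outside the first quadrant.
banana + sweet potato: the both-tight solution has a negative serving — not a feasible corner.
whole-barley bread + broccoli with both tight: 1.44 servings and 1.56 servings → $1.43.
whole-barley bread + sweet potato with both tight: 2.12 servings and 1.32 servings → $1.24.
broccoli + sweet potato: the both-tight solution has a negative serving — not a feasible corner.
So the least-cost plan costs $1.24.

$1.24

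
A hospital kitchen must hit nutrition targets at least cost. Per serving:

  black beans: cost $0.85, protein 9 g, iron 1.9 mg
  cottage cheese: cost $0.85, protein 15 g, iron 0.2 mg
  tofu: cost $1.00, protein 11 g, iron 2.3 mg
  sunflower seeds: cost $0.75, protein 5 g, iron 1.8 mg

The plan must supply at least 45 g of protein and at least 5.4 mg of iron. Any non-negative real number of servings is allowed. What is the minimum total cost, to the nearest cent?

black beans only: max(45/9, 5.4/1.9) = 5 servings → $4.25.
cottage cheese only: max(45/15, 5.4/0.2) = 27 servings → $22.95.
tofu only: max(45/11, 5.4/2.3) = 4.091 servings → $4.09.
sunflower seeds only: max(45/5, 5.4/1.8) = 9 servings → $6.75.
black beans + cottage cheese with both tight: 2.697 servings and 1.382 servings → $3.47.
black beans + tofu with both targets exact would need a negative amount; discard.
black beans + sunflower seeds with both targets exact would need a negative amount; discard.
cottage cheese + tofu with both tight: 1.365 servings and 2.229 servings → $3.39.
cottage cheese + sunflower seeds with both tight: 2.077 servings and 2.769 servings → $3.84.
tofu + sunflower seeds: intersection lies outside the first quadrant.
So the least-cost plan costs $3.39.

$3.39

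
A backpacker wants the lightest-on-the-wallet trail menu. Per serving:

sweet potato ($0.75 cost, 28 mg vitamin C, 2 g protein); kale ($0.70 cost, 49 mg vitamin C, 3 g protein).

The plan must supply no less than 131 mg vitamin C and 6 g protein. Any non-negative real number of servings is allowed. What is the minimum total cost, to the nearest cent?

$1.87

Compare the cost at each extreme point of the feasible region.
sweet potato only: max(131/28, 6/2) = 4.679 servings → $3.51.
kale only: max(131/49, 6/3) = 2.673 servings → $1.87.
sweet potato + kale with both targets exact would need a negative amount; discard.
The minimum over all feasible corners is $1.87.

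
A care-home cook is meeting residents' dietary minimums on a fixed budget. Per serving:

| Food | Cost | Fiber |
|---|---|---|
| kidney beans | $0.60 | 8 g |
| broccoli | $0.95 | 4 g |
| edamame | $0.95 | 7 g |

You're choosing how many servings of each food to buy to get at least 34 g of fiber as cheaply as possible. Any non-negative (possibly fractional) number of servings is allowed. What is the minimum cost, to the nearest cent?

Cost per g of fiber: kidney beans $0.0750, edamame $0.1357, broccoli $0.2375.
With no serving limits, use only kidney beans: 34 g / 8 g = 4.25 servings × $0.60 = $2.55.

$2.55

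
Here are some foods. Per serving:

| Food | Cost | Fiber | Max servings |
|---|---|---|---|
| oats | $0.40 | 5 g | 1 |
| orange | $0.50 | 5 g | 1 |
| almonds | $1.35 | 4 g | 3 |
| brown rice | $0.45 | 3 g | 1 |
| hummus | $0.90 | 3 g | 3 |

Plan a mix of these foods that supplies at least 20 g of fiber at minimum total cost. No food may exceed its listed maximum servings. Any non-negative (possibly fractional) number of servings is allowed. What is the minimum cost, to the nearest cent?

$3.45

Cost per g of fiber: oats $0.0800, orange $0.1000, brown rice $0.1500, hummus $0.3000, almonds $0.3375.
Take 1 serving of oats: +5.0 g fiber for $0.40 (total $0.40, still need 15.0 g).
Take 1 serving of orange: +5.0 g fiber for $0.50 (total $0.90, still need 10.0 g).
Take 1 serving of brown rice: +3.0 g fiber for $0.45 (total $1.35, still need 7.0 g).
Take 2.333 servings of hummus: +7.0 g fiber for $2.10 (total $3.45, still need 0.0 g).
Greedy by cheapest-per-g is optimal for a single linear constraint, so the minimum cost is $3.45.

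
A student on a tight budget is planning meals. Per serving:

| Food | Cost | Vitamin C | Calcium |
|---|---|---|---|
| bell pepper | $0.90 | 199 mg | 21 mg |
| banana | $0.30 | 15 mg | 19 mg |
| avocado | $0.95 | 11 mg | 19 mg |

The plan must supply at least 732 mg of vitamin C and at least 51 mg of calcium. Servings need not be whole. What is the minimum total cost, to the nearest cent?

$3.31

This is a tiny linear program; its minimum lies at a vertex of the feasible set. List the vertices and price them.
bell pepper only: max(732/199, 51/21) = 3.678 servings → $3.31.
banana only: max(732/15, 51/19) = 48.8 servings → $14.64.
avocado only: max(732/11, 51/19) = 66.55 servings → $63.22.
bell pepper + banana: the both-tight solution has a negative serving — not a feasible corner.
bell pepper + avocado: the both-tight solution has a negative serving — not a feasible corner.
banana + avocado: intersection lies outside the first quadrant.
The minimum over all feasible corners is $3.31.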